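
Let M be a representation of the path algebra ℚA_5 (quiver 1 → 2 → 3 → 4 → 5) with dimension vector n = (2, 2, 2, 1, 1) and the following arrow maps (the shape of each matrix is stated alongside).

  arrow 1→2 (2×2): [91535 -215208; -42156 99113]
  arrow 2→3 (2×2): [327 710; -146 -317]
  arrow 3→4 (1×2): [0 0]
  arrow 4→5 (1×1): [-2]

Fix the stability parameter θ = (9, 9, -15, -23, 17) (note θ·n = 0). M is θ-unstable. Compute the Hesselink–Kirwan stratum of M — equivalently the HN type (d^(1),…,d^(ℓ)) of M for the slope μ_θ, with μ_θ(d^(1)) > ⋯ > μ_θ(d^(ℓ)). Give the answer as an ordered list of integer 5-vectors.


Via rank(M_{q-1}∘⋯∘M_p): M ≅ I[1,3]^2, I[4,5].
μ_θ-semistable layers: μ^(1)=17; μ^(2)=1; μ^(3)=-23

((0, 0, 0, 0, 1); (2, 2, 2, 0, 0); (0, 0, 0, 1, 0))


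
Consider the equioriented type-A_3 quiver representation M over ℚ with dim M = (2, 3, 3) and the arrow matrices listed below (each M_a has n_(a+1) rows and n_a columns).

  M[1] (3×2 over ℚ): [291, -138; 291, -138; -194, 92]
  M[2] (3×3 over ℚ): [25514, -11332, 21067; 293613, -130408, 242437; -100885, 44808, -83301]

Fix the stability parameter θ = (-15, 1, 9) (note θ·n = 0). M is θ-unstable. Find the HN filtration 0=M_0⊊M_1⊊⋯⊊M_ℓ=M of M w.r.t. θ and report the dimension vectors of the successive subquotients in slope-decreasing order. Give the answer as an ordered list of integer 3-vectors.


Barcode: M ≅ I[1,1], I[1,3], I[2,2], I[2,3], I[3,3]. HN layers by μ_θ (3 steps, strictly decreasing):
  μ^(1)=9; μ^(2)=1; μ^(3)=-15

((0, 0, 3); (0, 3, 0); (2, 0, 0))


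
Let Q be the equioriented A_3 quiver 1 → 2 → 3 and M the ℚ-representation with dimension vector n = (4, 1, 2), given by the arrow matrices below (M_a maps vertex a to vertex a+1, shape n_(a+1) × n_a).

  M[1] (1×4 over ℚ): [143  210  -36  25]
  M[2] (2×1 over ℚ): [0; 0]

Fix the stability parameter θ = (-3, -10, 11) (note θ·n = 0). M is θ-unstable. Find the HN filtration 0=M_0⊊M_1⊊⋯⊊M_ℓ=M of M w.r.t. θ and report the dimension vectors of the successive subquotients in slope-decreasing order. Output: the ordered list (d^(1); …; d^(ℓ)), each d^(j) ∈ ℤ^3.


Via rank(M_{q-1}∘⋯∘M_p): M ≅ I[1,1]^3, I[1,2], I[3,3]^2.
μ_θ-semistable layers: μ^(1)=11; μ^(2)=-3; μ^(3)=-13/2

((0, 0, 2); (3, 0, 0); (1, 1, 0))


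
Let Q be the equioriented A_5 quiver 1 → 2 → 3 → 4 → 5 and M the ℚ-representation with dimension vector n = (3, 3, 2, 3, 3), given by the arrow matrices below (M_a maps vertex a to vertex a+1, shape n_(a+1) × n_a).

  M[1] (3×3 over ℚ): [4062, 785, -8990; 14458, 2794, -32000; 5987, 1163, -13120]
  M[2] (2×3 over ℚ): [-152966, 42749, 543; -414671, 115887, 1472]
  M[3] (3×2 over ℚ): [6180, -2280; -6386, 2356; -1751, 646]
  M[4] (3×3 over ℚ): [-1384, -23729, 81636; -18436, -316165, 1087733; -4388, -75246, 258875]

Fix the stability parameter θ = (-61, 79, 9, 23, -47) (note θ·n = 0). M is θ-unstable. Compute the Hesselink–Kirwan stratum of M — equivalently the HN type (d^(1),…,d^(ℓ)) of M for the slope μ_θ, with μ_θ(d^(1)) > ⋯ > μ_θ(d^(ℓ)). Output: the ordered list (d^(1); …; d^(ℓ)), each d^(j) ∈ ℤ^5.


Interval decomposition of M: I[1,1], I[1,3], I[1,5], I[2,2], I[4,4], I[4,5], I[5,5].
HN type (ℓ=7): μ^(1)=79; μ^(2)=44; μ^(3)=23; μ^(4)=16; μ^(5)=-12; μ^(6)=-47; μ^(7)=-61

((0, 1, 0, 0, 0); (0, 1, 1, 0, 0); (0, 0, 0, 1, 0); (0, 1, 1, 1, 1); (0, 0, 0, 1, 1); (0, 0, 0, 0, 1); (3, 0, 0, 0, 0))


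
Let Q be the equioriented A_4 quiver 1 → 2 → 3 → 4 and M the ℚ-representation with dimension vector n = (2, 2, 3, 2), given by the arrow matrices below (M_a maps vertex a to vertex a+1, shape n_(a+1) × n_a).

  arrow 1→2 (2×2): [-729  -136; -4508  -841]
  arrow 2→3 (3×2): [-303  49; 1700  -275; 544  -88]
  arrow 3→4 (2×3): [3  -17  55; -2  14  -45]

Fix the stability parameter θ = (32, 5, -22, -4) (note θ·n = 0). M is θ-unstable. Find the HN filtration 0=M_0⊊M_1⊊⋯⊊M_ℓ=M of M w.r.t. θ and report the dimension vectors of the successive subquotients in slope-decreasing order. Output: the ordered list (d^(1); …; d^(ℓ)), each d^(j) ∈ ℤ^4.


Interval decomposition of M: I[1,3], I[1,4], I[3,4].
HN type (ℓ=4): μ^(1)=5; μ^(2)=11/4; μ^(3)=-4; μ^(4)=-22

((1, 1, 1, 0); (1, 1, 1, 1); (0, 0, 0, 1); (0, 0, 1, 0))


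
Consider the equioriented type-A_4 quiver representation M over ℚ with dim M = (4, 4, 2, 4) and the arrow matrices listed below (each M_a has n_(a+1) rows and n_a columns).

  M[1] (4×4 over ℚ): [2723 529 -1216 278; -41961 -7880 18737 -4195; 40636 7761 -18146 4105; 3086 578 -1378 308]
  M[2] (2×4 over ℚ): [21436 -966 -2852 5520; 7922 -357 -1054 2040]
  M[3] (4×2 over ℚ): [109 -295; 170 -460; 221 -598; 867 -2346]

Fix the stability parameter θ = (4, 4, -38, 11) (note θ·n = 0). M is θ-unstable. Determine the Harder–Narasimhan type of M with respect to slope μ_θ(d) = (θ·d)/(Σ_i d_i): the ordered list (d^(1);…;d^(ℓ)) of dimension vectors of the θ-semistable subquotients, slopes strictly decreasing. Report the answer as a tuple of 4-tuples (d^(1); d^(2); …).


Interval decomposition of M: I[1,1], I[1,2]^2, I[1,4], I[2,2], I[3,4], I[4,4]^2.
HN type (ℓ=4): μ^(1)=11; μ^(2)=4; μ^(3)=-10; μ^(4)=-38

((0, 0, 0, 4); (3, 3, 0, 0); (1, 1, 1, 0); (0, 0, 1, 0))


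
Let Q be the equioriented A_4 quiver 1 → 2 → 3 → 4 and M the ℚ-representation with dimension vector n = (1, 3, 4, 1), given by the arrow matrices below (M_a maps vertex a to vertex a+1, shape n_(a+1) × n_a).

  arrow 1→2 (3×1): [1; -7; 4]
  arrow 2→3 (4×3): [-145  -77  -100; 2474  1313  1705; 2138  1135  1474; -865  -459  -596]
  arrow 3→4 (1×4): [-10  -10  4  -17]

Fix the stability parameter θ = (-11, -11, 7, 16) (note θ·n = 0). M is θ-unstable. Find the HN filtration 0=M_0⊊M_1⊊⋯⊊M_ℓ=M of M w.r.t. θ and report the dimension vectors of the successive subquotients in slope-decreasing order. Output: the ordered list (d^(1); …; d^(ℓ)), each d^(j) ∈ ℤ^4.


Via rank(M_{q-1}∘⋯∘M_p): M ≅ I[1,4], I[2,3]^2, I[3,3].
μ_θ-semistable layers: μ^(1)=16; μ^(2)=7; μ^(3)=-11

((0, 0, 0, 1); (0, 0, 4, 0); (1, 3, 0, 0))


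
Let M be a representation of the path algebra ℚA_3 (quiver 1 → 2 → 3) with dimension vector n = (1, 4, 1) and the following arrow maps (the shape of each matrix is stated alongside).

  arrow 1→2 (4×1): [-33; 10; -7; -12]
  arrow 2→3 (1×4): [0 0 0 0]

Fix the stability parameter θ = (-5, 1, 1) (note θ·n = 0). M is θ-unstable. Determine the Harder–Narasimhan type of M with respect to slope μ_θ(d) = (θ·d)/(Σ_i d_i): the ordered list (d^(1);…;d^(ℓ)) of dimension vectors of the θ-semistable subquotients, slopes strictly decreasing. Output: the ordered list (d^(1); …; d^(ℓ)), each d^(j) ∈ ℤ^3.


Interval decomposition of M: I[1,2], I[2,2]^3, I[3,3].
HN type (ℓ=2): μ^(1)=1; μ^(2)=-5

((0, 4, 1); (1, 0, 0))


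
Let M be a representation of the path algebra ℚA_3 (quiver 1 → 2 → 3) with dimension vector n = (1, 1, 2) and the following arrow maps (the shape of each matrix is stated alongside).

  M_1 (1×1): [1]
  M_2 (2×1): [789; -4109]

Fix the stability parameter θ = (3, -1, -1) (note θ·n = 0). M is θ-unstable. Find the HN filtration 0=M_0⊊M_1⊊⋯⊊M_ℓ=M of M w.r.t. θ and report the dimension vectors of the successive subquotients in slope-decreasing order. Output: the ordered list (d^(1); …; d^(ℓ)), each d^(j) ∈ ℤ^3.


Barcode: M ≅ I[1,3], I[3,3]. HN layers by μ_θ (2 steps, strictly decreasing):
  μ^(1)=1/3; μ^(2)=-1

((1, 1, 1); (0, 0, 1))


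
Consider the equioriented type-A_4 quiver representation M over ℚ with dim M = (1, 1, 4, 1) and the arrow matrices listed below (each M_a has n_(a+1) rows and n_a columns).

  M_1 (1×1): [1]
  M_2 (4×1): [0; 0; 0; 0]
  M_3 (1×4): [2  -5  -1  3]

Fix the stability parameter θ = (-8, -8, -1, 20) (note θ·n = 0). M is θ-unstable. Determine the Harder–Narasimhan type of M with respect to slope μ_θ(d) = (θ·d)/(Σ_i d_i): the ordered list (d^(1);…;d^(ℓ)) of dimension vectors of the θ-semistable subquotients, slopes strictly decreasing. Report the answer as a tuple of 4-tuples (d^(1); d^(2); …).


Interval decomposition of M: I[1,2], I[3,3]^3, I[3,4].
HN type (ℓ=3): μ^(1)=20; μ^(2)=-1; μ^(3)=-8

((0, 0, 0, 1); (0, 0, 4, 0); (1, 1, 0, 0))


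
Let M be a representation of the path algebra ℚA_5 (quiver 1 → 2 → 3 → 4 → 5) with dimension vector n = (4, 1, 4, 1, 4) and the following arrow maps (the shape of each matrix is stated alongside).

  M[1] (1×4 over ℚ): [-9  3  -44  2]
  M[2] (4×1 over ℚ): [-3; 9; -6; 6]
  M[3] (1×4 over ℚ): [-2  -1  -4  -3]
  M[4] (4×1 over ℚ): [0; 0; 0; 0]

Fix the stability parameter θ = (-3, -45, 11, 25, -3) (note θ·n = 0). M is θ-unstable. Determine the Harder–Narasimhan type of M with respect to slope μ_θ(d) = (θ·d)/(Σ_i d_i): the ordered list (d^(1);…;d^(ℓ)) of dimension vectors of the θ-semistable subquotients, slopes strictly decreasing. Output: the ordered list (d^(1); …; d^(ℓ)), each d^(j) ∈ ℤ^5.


Via rank(M_{q-1}∘⋯∘M_p): M ≅ I[1,1]^3, I[1,4], I[3,3]^3, I[5,5]^4.
μ_θ-semistable layers: μ^(1)=25; μ^(2)=11; μ^(3)=-3; μ^(4)=-24

((0, 0, 0, 1, 0); (0, 0, 4, 0, 0); (3, 0, 0, 0, 4); (1, 1, 0, 0, 0))


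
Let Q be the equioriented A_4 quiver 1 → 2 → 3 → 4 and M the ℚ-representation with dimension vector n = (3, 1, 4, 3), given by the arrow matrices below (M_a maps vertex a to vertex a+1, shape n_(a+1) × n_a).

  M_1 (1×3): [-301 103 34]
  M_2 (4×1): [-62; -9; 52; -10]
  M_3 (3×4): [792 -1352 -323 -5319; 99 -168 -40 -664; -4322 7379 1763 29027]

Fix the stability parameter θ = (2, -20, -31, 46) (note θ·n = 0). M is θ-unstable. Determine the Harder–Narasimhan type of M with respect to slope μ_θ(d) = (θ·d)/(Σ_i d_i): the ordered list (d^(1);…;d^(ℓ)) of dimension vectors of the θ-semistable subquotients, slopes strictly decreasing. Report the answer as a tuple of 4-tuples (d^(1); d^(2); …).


Barcode: M ≅ I[1,1]^2, I[1,4], I[3,3], I[3,4]^2. HN layers by μ_θ (4 steps, strictly decreasing):
  μ^(1)=46; μ^(2)=2; μ^(3)=-49/3; μ^(4)=-31

((0, 0, 0, 3); (2, 0, 0, 0); (1, 1, 1, 0); (0, 0, 3, 0))


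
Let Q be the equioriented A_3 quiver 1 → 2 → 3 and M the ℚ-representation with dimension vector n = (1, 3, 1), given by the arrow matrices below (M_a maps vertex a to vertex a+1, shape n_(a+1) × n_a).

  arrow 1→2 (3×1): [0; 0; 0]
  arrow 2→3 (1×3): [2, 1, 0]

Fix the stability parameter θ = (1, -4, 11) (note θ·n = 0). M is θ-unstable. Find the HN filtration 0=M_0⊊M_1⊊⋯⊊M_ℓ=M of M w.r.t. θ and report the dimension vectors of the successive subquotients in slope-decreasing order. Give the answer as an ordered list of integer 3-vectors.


Via rank(M_{q-1}∘⋯∘M_p): M ≅ I[1,1], I[2,2]^2, I[2,3].
μ_θ-semistable layers: μ^(1)=11; μ^(2)=1; μ^(3)=-4

((0, 0, 1); (1, 0, 0); (0, 3, 0))


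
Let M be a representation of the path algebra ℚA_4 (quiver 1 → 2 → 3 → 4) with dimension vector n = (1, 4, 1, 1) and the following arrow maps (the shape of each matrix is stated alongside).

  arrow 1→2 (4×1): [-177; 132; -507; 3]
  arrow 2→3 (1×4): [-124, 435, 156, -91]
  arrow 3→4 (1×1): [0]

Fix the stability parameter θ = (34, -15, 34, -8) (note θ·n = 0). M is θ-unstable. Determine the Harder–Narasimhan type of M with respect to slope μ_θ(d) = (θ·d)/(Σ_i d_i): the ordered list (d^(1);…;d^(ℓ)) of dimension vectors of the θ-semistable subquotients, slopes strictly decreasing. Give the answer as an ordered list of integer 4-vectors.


Barcode: M ≅ I[1,3], I[2,2]^3, I[4,4]. HN layers by μ_θ (4 steps, strictly decreasing):
  μ^(1)=34; μ^(2)=19/2; μ^(3)=-8; μ^(4)=-15

((0, 0, 1, 0); (1, 1, 0, 0); (0, 0, 0, 1); (0, 3, 0, 0))


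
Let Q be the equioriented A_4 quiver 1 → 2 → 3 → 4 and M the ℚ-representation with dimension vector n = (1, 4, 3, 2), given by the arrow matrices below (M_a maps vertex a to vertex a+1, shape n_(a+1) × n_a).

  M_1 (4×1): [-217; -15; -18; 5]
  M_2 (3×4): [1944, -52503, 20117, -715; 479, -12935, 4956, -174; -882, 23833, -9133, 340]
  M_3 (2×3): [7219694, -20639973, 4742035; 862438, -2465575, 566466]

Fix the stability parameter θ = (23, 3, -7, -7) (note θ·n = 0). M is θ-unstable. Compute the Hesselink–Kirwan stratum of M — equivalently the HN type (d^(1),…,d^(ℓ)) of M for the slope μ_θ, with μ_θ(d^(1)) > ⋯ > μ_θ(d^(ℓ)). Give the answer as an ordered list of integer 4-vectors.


Barcode: M ≅ I[1,4], I[2,2], I[2,3], I[2,4]. HN layers by μ_θ (3 steps, strictly decreasing):
  μ^(1)=3; μ^(2)=-2; μ^(3)=-11/3

((1, 2, 1, 1); (0, 1, 1, 0); (0, 1, 1, 1))


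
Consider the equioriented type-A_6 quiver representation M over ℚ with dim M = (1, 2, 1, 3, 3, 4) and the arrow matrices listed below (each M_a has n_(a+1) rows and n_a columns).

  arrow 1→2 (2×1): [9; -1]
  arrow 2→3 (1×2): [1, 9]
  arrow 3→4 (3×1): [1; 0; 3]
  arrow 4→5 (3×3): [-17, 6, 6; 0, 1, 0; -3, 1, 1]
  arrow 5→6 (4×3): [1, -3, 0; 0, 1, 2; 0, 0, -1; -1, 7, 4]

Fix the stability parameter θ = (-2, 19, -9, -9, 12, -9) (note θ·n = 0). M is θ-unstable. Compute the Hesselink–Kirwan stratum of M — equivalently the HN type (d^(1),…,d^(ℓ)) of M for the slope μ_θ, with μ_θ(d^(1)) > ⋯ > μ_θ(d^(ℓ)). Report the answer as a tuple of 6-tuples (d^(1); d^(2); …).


Interval decomposition of M: I[1,2], I[2,6], I[4,6]^2, I[6,6].
HN type (ℓ=5): μ^(1)=19; μ^(2)=3/2; μ^(3)=1/3; μ^(4)=-2; μ^(5)=-9

((0, 1, 0, 0, 0, 0); (0, 0, 0, 0, 3, 3); (0, 1, 1, 1, 0, 0); (1, 0, 0, 0, 0, 0); (0, 0, 0, 2, 0, 1))


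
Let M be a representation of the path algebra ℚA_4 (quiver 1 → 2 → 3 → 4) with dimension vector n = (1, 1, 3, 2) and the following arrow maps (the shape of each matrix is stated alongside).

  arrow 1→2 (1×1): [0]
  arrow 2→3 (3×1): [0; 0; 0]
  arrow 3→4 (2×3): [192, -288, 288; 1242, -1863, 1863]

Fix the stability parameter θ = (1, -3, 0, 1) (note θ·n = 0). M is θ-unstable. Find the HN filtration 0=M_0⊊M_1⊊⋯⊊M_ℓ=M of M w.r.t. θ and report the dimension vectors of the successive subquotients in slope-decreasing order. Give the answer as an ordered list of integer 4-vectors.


Via rank(M_{q-1}∘⋯∘M_p): M ≅ I[1,1], I[2,2], I[3,3]^2, I[3,4], I[4,4].
μ_θ-semistable layers: μ^(1)=1; μ^(2)=0; μ^(3)=-3

((1, 0, 0, 2); (0, 0, 3, 0); (0, 1, 0, 0))


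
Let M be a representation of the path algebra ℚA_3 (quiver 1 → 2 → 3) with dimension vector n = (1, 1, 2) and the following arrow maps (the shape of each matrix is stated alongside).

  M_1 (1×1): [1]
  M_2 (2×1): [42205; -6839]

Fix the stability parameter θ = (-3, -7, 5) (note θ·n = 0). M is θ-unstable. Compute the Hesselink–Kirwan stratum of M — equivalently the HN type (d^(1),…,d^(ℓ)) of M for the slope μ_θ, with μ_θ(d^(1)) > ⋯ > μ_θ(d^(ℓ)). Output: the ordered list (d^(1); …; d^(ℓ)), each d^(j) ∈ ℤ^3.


Barcode: M ≅ I[1,3], I[3,3]. HN layers by μ_θ (2 steps, strictly decreasing):
  μ^(1)=5; μ^(2)=-5

((0, 0, 2); (1, 1, 0))


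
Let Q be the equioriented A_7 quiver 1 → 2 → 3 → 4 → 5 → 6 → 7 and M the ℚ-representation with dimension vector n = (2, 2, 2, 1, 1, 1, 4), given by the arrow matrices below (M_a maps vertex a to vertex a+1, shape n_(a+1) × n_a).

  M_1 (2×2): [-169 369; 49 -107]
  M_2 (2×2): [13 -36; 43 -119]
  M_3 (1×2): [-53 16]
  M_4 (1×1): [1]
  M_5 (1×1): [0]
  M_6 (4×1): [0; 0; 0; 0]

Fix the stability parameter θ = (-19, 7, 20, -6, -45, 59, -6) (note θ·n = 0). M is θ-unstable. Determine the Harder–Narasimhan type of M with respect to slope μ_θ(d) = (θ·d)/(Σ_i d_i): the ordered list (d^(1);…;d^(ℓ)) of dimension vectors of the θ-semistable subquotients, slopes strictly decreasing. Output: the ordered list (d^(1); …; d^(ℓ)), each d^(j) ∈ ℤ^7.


Via rank(M_{q-1}∘⋯∘M_p): M ≅ I[1,3], I[1,5], I[6,6], I[7,7]^4.
μ_θ-semistable layers: μ^(1)=59; μ^(2)=20; μ^(3)=7; μ^(4)=-6; μ^(5)=-19

((0, 0, 0, 0, 0, 1, 0); (0, 0, 1, 0, 0, 0, 0); (0, 1, 0, 0, 0, 0, 0); (0, 1, 1, 1, 1, 0, 4); (2, 0, 0, 0, 0, 0, 0))


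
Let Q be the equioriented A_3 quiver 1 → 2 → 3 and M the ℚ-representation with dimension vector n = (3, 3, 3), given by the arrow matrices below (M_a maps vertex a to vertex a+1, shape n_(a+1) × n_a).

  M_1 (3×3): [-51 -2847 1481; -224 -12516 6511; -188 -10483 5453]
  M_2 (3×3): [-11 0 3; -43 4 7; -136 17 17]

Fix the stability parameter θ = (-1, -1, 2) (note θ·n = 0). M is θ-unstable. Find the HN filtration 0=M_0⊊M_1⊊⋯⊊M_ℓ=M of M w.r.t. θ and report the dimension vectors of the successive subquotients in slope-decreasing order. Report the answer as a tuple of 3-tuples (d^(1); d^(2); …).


Barcode: M ≅ I[1,2], I[1,3]^2, I[3,3]. HN layers by μ_θ (2 steps, strictly decreasing):
  μ^(1)=2; μ^(2)=-1

((0, 0, 3); (3, 3, 0))


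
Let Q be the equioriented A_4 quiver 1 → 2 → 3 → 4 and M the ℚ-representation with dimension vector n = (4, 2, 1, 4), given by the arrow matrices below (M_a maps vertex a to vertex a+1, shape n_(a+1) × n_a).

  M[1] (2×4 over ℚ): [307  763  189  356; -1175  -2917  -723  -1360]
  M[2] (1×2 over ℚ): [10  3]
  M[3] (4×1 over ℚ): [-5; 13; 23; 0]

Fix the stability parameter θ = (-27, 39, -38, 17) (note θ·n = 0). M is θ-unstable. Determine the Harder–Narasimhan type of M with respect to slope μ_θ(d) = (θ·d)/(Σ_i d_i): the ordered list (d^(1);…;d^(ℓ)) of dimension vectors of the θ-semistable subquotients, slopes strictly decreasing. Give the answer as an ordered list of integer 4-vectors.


Barcode: M ≅ I[1,1]^2, I[1,2], I[1,4], I[4,4]^3. HN layers by μ_θ (4 steps, strictly decreasing):
  μ^(1)=39; μ^(2)=17; μ^(3)=1/2; μ^(4)=-27

((0, 1, 0, 0); (0, 0, 0, 4); (0, 1, 1, 0); (4, 0, 0, 0))


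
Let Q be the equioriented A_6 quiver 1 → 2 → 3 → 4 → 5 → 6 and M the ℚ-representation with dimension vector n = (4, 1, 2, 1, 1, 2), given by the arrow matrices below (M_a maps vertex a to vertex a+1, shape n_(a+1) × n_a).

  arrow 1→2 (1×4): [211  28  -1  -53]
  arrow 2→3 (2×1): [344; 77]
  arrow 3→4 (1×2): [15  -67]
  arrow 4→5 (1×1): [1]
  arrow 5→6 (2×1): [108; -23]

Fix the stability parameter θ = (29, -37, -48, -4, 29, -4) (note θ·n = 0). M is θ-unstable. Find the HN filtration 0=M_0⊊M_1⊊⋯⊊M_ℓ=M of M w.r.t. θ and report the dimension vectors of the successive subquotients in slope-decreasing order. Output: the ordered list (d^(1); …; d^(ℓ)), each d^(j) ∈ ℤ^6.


Barcode: M ≅ I[1,1]^3, I[1,6], I[3,3], I[6,6]. HN layers by μ_θ (5 steps, strictly decreasing):
  μ^(1)=29; μ^(2)=25/2; μ^(3)=-4; μ^(4)=-56/3; μ^(5)=-48

((3, 0, 0, 0, 0, 0); (0, 0, 0, 0, 1, 1); (0, 0, 0, 1, 0, 1); (1, 1, 1, 0, 0, 0); (0, 0, 1, 0, 0, 0))


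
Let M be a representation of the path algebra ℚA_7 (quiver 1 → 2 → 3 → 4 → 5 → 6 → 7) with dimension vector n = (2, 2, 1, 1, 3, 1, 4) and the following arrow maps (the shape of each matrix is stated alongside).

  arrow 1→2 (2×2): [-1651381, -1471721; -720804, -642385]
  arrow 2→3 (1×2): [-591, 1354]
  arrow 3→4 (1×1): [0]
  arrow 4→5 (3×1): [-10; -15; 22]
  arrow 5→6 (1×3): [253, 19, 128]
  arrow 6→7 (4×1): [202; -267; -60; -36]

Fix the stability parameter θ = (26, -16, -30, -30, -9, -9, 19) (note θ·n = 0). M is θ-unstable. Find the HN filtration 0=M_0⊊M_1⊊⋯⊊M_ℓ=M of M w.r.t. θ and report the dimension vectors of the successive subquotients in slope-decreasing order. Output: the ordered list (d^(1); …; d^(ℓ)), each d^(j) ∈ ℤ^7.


Via rank(M_{q-1}∘⋯∘M_p): M ≅ I[1,2], I[1,3], I[4,7], I[5,5]^2, I[7,7]^3.
μ_θ-semistable layers: μ^(1)=19; μ^(2)=5; μ^(3)=-20/3; μ^(4)=-9; μ^(5)=-30

((0, 0, 0, 0, 0, 0, 4); (1, 1, 0, 0, 0, 0, 0); (1, 1, 1, 0, 0, 0, 0); (0, 0, 0, 0, 3, 1, 0); (0, 0, 0, 1, 0, 0, 0))


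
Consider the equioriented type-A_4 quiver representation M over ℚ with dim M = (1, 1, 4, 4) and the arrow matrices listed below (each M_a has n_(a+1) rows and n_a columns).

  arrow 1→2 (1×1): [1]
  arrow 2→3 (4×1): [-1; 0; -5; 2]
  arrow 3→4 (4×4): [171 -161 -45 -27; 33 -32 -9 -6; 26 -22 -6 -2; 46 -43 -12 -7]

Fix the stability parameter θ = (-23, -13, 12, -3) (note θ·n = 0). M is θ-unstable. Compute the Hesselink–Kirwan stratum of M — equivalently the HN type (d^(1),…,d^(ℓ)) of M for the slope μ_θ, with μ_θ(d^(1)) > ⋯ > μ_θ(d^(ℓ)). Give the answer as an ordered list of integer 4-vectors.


Via rank(M_{q-1}∘⋯∘M_p): M ≅ I[1,3], I[3,3], I[3,4]^2, I[4,4]^2.
μ_θ-semistable layers: μ^(1)=12; μ^(2)=9/2; μ^(3)=-3; μ^(4)=-13; μ^(5)=-23

((0, 0, 2, 0); (0, 0, 2, 2); (0, 0, 0, 2); (0, 1, 0, 0); (1, 0, 0, 0))


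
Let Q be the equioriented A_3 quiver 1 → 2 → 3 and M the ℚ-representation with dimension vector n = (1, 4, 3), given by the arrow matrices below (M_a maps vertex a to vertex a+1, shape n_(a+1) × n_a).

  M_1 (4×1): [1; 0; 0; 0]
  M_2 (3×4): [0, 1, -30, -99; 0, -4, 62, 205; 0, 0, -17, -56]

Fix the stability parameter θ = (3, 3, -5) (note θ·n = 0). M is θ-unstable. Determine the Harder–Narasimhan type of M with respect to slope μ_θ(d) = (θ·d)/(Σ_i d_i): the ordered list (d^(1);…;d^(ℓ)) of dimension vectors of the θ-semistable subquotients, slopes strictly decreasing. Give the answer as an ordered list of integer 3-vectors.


Via rank(M_{q-1}∘⋯∘M_p): M ≅ I[1,2], I[2,3]^3.
μ_θ-semistable layers: μ^(1)=3; μ^(2)=-1

((1, 1, 0); (0, 3, 3))


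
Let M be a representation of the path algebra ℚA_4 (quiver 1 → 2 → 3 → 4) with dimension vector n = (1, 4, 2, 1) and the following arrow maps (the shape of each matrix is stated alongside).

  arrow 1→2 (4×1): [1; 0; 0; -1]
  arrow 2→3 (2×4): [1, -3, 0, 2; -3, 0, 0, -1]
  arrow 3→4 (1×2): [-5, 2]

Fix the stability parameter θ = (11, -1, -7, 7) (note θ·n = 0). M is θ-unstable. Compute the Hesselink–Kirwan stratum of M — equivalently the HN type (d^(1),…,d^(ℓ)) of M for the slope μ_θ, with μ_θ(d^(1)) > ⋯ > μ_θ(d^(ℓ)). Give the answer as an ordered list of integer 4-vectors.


Via rank(M_{q-1}∘⋯∘M_p): M ≅ I[1,4], I[2,2]^2, I[2,3].
μ_θ-semistable layers: μ^(1)=7; μ^(2)=1; μ^(3)=-1; μ^(4)=-4

((0, 0, 0, 1); (1, 1, 1, 0); (0, 2, 0, 0); (0, 1, 1, 0))


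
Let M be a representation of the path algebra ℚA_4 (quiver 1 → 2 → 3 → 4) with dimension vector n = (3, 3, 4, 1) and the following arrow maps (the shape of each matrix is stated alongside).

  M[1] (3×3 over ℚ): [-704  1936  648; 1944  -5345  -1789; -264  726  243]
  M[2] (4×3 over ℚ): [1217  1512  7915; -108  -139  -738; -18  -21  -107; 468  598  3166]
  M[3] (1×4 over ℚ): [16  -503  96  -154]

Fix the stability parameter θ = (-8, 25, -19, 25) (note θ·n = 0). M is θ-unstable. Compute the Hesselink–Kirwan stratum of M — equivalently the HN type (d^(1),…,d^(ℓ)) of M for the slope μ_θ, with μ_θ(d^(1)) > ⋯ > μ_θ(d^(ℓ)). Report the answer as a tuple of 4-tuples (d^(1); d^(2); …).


Via rank(M_{q-1}∘⋯∘M_p): M ≅ I[1,1], I[1,3], I[1,4], I[2,3], I[3,3].
μ_θ-semistable layers: μ^(1)=25; μ^(2)=3; μ^(3)=-8; μ^(4)=-19

((0, 0, 0, 1); (0, 3, 3, 0); (3, 0, 0, 0); (0, 0, 1, 0))


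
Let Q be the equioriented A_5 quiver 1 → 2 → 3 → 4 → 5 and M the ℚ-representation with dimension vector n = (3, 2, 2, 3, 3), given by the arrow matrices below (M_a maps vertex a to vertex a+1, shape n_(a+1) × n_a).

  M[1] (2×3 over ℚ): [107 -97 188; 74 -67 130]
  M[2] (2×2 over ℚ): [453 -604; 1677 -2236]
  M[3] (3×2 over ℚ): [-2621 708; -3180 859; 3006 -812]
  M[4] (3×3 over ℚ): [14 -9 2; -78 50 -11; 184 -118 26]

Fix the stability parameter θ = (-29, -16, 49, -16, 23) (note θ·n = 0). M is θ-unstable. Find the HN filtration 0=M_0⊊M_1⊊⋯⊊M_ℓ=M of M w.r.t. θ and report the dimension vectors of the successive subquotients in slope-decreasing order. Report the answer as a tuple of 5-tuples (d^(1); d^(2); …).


Barcode: M ≅ I[1,1], I[1,2], I[1,5], I[3,4], I[4,5], I[5,5]. HN layers by μ_θ (4 steps, strictly decreasing):
  μ^(1)=23; μ^(2)=33/2; μ^(3)=-16; μ^(4)=-29

((0, 0, 0, 0, 3); (0, 0, 2, 2, 0); (0, 2, 0, 1, 0); (3, 0, 0, 0, 0))


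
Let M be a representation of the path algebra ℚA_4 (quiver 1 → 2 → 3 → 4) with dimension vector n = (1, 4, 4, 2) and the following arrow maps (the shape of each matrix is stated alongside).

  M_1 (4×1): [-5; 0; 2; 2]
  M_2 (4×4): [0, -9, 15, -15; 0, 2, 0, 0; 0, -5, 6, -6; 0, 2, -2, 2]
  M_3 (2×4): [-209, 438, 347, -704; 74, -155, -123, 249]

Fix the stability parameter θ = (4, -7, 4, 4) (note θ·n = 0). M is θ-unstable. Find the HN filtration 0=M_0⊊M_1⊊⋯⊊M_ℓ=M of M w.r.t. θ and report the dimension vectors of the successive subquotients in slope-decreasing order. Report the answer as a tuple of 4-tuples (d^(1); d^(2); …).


Barcode: M ≅ I[1,2], I[2,2], I[2,4]^2, I[3,3]^2. HN layers by μ_θ (3 steps, strictly decreasing):
  μ^(1)=4; μ^(2)=-3/2; μ^(3)=-7

((0, 0, 4, 2); (1, 1, 0, 0); (0, 3, 0, 0))


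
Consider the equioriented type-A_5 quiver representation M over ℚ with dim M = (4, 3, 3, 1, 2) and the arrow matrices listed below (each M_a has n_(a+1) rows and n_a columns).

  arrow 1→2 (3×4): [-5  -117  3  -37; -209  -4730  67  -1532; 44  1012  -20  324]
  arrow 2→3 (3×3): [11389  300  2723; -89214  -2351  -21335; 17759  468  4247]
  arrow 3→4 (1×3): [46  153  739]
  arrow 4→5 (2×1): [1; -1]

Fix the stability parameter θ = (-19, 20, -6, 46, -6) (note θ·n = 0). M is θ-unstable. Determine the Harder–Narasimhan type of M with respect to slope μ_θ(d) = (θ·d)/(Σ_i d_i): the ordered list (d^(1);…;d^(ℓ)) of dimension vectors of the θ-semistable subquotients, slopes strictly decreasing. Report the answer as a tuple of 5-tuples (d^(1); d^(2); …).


Via rank(M_{q-1}∘⋯∘M_p): M ≅ I[1,1]^2, I[1,3], I[1,5], I[2,3], I[5,5].
μ_θ-semistable layers: μ^(1)=20; μ^(2)=7; μ^(3)=-6; μ^(4)=-19

((0, 0, 0, 1, 1); (0, 3, 3, 0, 0); (0, 0, 0, 0, 1); (4, 0, 0, 0, 0))


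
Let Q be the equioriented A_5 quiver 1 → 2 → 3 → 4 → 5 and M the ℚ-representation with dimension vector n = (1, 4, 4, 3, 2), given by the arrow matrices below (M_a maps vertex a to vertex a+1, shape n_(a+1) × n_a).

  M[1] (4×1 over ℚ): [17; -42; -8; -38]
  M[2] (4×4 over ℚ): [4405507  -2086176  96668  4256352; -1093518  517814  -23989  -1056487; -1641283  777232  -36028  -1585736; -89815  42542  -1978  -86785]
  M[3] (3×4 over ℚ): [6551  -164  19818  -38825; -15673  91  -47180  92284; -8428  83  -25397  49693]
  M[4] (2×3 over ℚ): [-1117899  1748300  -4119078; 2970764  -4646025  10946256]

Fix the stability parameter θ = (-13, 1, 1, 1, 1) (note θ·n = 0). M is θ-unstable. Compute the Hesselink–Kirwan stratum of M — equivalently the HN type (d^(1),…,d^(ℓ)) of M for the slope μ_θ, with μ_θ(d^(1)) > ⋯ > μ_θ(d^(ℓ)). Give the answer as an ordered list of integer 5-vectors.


Via rank(M_{q-1}∘⋯∘M_p): M ≅ I[1,5], I[2,2], I[2,4], I[2,5], I[3,3].
μ_θ-semistable layers: μ^(1)=1; μ^(2)=-13

((0, 4, 4, 3, 2); (1, 0, 0, 0, 0))


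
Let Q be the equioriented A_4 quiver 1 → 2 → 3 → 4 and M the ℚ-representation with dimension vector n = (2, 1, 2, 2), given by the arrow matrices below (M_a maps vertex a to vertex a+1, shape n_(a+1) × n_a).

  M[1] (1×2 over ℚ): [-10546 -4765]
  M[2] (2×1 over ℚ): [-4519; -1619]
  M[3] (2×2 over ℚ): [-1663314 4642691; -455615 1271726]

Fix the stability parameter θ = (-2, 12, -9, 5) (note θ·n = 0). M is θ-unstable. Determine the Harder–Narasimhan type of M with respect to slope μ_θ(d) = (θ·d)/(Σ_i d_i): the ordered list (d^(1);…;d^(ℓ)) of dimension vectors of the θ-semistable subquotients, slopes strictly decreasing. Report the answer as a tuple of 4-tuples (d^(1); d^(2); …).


Barcode: M ≅ I[1,1], I[1,4], I[3,4]. HN layers by μ_θ (4 steps, strictly decreasing):
  μ^(1)=5; μ^(2)=3/2; μ^(3)=-2; μ^(4)=-9

((0, 0, 0, 2); (0, 1, 1, 0); (2, 0, 0, 0); (0, 0, 1, 0))


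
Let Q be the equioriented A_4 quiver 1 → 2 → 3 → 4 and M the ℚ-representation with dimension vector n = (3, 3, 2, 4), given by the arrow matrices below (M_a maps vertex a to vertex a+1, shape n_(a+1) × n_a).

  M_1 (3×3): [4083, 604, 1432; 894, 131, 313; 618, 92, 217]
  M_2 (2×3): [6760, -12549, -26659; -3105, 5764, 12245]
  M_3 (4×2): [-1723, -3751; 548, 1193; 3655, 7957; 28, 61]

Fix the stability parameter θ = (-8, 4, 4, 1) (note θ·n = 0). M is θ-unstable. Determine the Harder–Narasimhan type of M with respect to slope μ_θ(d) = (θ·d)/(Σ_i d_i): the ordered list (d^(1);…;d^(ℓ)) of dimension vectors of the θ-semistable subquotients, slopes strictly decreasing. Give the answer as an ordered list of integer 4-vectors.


Via rank(M_{q-1}∘⋯∘M_p): M ≅ I[1,2], I[1,4]^2, I[4,4]^2.
μ_θ-semistable layers: μ^(1)=4; μ^(2)=3; μ^(3)=1; μ^(4)=-8

((0, 1, 0, 0); (0, 2, 2, 2); (0, 0, 0, 2); (3, 0, 0, 0))


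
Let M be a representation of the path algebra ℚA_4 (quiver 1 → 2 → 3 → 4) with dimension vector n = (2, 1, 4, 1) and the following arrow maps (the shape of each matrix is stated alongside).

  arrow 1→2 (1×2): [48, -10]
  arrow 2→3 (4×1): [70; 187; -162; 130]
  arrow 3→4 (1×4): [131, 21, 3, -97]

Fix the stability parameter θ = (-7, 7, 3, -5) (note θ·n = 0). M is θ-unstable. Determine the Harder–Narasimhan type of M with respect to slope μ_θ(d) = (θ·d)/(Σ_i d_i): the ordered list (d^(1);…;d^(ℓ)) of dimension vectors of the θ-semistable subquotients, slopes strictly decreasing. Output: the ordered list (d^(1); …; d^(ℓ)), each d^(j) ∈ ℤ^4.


Interval decomposition of M: I[1,1], I[1,4], I[3,3]^3.
HN type (ℓ=3): μ^(1)=3; μ^(2)=5/3; μ^(3)=-7

((0, 0, 3, 0); (0, 1, 1, 1); (2, 0, 0, 0))


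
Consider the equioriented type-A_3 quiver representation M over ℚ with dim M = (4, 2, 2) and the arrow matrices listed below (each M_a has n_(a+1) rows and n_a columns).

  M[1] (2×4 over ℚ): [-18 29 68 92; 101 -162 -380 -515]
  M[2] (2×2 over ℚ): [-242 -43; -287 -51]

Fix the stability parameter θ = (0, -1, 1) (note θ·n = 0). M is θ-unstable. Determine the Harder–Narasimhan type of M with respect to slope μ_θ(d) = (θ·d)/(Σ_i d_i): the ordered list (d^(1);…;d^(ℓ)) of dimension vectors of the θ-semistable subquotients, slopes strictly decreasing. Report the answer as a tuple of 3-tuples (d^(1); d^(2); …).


Via rank(M_{q-1}∘⋯∘M_p): M ≅ I[1,1]^2, I[1,3]^2.
μ_θ-semistable layers: μ^(1)=1; μ^(2)=0; μ^(3)=-1/2

((0, 0, 2); (2, 0, 0); (2, 2, 0))


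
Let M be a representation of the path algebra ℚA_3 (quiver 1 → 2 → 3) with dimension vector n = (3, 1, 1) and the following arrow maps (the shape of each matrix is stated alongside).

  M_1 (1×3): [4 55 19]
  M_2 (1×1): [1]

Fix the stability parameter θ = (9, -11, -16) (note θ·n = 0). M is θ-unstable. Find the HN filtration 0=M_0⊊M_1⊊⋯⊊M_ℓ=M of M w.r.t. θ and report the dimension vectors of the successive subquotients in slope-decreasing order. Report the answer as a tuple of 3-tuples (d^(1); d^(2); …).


Via rank(M_{q-1}∘⋯∘M_p): M ≅ I[1,1]^2, I[1,3].
μ_θ-semistable layers: μ^(1)=9; μ^(2)=-6

((2, 0, 0); (1, 1, 1))


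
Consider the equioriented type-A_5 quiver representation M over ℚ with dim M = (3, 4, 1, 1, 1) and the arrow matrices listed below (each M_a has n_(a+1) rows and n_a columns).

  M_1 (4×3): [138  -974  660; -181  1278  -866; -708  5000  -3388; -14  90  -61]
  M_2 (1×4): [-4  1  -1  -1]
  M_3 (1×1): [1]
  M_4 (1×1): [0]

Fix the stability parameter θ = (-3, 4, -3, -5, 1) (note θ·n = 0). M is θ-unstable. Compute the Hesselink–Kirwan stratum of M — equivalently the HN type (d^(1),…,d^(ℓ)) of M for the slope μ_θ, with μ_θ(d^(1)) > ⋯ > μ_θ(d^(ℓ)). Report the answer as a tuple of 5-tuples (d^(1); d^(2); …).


Via rank(M_{q-1}∘⋯∘M_p): M ≅ I[1,2]^2, I[1,4], I[2,2], I[5,5].
μ_θ-semistable layers: μ^(1)=4; μ^(2)=1; μ^(3)=-4/3; μ^(4)=-3

((0, 3, 0, 0, 0); (0, 0, 0, 0, 1); (0, 1, 1, 1, 0); (3, 0, 0, 0, 0))


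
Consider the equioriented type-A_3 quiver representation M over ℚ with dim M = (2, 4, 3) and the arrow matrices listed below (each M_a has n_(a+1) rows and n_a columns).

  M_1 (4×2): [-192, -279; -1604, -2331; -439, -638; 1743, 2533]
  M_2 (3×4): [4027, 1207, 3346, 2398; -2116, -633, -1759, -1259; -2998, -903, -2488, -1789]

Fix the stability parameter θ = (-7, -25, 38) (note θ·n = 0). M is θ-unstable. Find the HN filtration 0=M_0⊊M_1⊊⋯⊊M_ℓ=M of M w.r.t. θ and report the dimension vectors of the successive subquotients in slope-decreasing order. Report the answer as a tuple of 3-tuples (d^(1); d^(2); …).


Barcode: M ≅ I[1,3]^2, I[2,2], I[2,3]. HN layers by μ_θ (3 steps, strictly decreasing):
  μ^(1)=38; μ^(2)=-16; μ^(3)=-25

((0, 0, 3); (2, 2, 0); (0, 2, 0))


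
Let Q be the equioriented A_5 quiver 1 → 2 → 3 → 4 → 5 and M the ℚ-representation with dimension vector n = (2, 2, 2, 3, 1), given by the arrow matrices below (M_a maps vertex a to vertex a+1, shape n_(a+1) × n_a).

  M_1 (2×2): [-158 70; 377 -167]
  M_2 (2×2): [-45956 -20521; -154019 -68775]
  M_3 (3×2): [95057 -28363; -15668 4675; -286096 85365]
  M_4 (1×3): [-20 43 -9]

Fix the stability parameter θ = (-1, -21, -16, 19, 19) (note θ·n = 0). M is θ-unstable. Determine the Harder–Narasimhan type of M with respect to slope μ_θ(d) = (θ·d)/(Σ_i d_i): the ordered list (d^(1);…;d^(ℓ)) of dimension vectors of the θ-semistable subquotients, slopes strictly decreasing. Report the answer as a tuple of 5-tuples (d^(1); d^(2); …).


Via rank(M_{q-1}∘⋯∘M_p): M ≅ I[1,4]^2, I[4,5].
μ_θ-semistable layers: μ^(1)=19; μ^(2)=-38/3

((0, 0, 0, 3, 1); (2, 2, 2, 0, 0))


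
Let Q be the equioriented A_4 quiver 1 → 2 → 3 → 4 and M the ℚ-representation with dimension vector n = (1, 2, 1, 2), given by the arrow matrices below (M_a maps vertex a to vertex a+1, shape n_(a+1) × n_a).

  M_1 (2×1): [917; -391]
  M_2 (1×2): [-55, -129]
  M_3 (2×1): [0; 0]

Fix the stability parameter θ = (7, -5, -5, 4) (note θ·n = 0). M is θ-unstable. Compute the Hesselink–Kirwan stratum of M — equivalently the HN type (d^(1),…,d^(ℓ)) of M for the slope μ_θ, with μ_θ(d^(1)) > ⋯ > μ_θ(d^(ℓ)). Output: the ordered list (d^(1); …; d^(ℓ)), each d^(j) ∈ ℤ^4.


Via rank(M_{q-1}∘⋯∘M_p): M ≅ I[1,3], I[2,2], I[4,4]^2.
μ_θ-semistable layers: μ^(1)=4; μ^(2)=-1; μ^(3)=-5

((0, 0, 0, 2); (1, 1, 1, 0); (0, 1, 0, 0))


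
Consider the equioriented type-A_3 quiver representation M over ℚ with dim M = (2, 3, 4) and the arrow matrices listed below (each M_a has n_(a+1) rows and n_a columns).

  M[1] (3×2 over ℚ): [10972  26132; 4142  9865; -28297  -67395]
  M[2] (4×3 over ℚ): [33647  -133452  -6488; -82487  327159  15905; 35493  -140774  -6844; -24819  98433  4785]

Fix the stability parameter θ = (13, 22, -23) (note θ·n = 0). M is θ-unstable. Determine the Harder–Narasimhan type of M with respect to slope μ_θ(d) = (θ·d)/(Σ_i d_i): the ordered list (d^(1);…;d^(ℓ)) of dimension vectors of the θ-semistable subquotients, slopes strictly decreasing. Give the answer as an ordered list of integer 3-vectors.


Via rank(M_{q-1}∘⋯∘M_p): M ≅ I[1,3]^2, I[2,3], I[3,3].
μ_θ-semistable layers: μ^(1)=4; μ^(2)=-1/2; μ^(3)=-23

((2, 2, 2); (0, 1, 1); (0, 0, 1))


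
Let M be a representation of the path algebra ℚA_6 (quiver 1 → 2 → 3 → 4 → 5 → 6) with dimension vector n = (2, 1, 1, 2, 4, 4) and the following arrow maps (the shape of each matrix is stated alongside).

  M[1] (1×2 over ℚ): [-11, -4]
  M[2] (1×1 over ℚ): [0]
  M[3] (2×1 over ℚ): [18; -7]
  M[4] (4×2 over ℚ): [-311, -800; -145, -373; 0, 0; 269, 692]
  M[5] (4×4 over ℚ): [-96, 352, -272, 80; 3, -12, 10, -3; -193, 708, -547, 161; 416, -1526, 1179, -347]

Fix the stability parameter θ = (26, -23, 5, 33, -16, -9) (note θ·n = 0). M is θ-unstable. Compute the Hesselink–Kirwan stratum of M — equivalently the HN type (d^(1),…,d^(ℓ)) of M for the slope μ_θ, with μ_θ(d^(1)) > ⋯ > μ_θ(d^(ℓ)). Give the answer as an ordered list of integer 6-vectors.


Barcode: M ≅ I[1,1], I[1,2], I[3,5], I[4,6], I[5,6]^2, I[6,6]. HN layers by μ_θ (7 steps, strictly decreasing):
  μ^(1)=26; μ^(2)=17/2; μ^(3)=5; μ^(4)=8/3; μ^(5)=3/2; μ^(6)=-9; μ^(7)=-16

((1, 0, 0, 0, 0, 0); (0, 0, 0, 1, 1, 0); (0, 0, 1, 0, 0, 0); (0, 0, 0, 1, 1, 1); (1, 1, 0, 0, 0, 0); (0, 0, 0, 0, 0, 3); (0, 0, 0, 0, 2, 0))


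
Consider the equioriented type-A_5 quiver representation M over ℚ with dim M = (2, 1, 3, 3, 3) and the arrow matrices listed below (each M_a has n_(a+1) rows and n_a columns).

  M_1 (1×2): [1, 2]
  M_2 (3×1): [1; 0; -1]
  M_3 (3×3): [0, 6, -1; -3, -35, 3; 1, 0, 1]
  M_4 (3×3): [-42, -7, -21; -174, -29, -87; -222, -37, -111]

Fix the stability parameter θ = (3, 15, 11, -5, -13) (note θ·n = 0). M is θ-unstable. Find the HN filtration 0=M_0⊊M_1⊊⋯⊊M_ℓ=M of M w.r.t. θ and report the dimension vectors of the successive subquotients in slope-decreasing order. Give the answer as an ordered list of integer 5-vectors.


Via rank(M_{q-1}∘⋯∘M_p): M ≅ I[1,1], I[1,4], I[3,4], I[3,5], I[5,5]^2.
μ_θ-semistable layers: μ^(1)=7; μ^(2)=3; μ^(3)=-7/3; μ^(4)=-13

((0, 1, 1, 1, 0); (2, 0, 1, 1, 0); (0, 0, 1, 1, 1); (0, 0, 0, 0, 2))


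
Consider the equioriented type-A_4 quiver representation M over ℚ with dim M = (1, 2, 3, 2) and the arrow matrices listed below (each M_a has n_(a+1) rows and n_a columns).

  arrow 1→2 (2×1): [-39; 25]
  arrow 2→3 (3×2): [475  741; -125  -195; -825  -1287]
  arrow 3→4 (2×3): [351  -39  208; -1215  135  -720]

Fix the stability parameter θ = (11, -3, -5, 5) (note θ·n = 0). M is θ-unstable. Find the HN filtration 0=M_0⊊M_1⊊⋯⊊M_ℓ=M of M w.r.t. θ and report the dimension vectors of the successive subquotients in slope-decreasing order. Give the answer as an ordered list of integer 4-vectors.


Via rank(M_{q-1}∘⋯∘M_p): M ≅ I[1,2], I[2,3], I[3,3], I[3,4], I[4,4].
μ_θ-semistable layers: μ^(1)=5; μ^(2)=4; μ^(3)=-4; μ^(4)=-5

((0, 0, 0, 2); (1, 1, 0, 0); (0, 1, 1, 0); (0, 0, 2, 0))


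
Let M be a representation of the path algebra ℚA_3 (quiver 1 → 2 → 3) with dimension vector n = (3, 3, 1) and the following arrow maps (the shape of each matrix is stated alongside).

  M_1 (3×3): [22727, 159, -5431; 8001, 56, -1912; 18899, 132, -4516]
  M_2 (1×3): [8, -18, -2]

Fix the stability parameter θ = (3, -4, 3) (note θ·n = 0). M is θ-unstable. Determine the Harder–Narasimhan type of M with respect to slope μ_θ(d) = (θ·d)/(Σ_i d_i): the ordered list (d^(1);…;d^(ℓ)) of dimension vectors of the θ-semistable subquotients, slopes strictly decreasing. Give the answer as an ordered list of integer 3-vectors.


Barcode: M ≅ I[1,1], I[1,2]^2, I[2,3]. HN layers by μ_θ (3 steps, strictly decreasing):
  μ^(1)=3; μ^(2)=-1/2; μ^(3)=-4

((1, 0, 1); (2, 2, 0); (0, 1, 0))


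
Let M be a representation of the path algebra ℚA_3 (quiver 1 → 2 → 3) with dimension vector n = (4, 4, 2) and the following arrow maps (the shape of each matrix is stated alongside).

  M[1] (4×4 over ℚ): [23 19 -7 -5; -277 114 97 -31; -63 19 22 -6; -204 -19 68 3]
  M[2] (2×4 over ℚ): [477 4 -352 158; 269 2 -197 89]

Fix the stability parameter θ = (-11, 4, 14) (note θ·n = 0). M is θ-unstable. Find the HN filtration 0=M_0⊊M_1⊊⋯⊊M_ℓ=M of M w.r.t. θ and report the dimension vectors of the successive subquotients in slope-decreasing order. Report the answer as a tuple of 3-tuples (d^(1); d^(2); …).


Interval decomposition of M: I[1,2]^2, I[1,3]^2.
HN type (ℓ=3): μ^(1)=14; μ^(2)=4; μ^(3)=-11

((0, 0, 2); (0, 4, 0); (4, 0, 0))
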